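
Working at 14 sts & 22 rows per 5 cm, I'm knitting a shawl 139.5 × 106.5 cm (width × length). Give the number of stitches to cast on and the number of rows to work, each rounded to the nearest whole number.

Stitch gauge = 14/5 = 2.8 sts/cm; 139.5 × 2.8 = 390.60 → 391 sts.
Row gauge = 22/5 = 4.4 rows/cm; 106.5 × 4.4 = 468.60 → 469 rows.

Cast on 391 stitches and work 469 rows.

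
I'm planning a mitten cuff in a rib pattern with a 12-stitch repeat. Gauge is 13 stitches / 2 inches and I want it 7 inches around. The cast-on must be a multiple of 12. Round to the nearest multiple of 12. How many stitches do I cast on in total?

13 / 2 = 6.5 sts per inch.
7 × 6.5 = 45.50 sts.
Nearest multiple of 12: 48.

Cast on 48 stitches.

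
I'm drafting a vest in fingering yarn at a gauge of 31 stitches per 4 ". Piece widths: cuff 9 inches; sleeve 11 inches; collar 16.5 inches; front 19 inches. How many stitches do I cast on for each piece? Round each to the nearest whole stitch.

Rate = 31/4 = 7.75 sts per in.
cuff: 9 × 7.75 = 69.75 → 70.
sleeve: 11 × 7.75 = 85.25 → 85.
collar: 16.5 × 7.75 = 127.88 → 128.
front: 19 × 7.75 = 147.25 → 147.

cuff 70; sleeve 85; collar 128; front 147.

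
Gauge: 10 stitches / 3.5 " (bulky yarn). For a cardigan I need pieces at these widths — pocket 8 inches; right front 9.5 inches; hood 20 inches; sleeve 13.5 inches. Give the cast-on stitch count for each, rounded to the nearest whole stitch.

pocket 23; right front 27; hood 57; sleeve 39.

Rate = 10/3.5 = 2.857 sts per in.
pocket: 8 × 2.857 = 22.86 → 23.
right front: 9.5 × 2.857 = 27.14 → 27.
hood: 20 × 2.857 = 57.14 → 57.
sleeve: 13.5 × 2.857 = 38.57 → 39.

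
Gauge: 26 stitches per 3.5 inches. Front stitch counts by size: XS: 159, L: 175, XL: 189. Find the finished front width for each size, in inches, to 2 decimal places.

XS 21.40 inches; L 23.56 inches; XL 25.44 inches.

26/3.5 = 7.429 sts per in.
XS: 159 / 7.429 = 21.404 → 21.40 in.
L: 175 / 7.429 = 23.558 → 23.56 in.
XL: 189 / 7.429 = 25.442 → 25.44 in.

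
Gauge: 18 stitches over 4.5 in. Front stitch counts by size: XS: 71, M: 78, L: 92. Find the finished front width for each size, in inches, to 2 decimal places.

18/4.5 = 4 sts per in.
XS: 71 / 4 = 17.750 → 17.75 in.
M: 78 / 4 = 19.500 → 19.50 in.
L: 92 / 4 = 23.000 → 23.00 in.

XS 17.75 inches; M 19.50 inches; L 23.00 inches.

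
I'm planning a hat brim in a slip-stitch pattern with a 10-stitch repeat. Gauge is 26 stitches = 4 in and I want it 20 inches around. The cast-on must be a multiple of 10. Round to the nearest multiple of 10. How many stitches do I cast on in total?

Cast on 130 stitches.

26 / 4 = 6.5 sts per inch.
20 × 6.5 = 130.00 sts.
Nearest multiple of 10: 130.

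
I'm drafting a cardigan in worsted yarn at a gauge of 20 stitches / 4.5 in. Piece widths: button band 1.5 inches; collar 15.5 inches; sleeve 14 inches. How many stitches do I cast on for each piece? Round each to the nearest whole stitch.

Rate = 20/4.5 = 4.444 sts per in.
button band: 1.5 × 4.444 = 6.67 → 7.
collar: 15.5 × 4.444 = 68.89 → 69.
sleeve: 14 × 4.444 = 62.22 → 62.

button band 7; collar 69; sleeve 62.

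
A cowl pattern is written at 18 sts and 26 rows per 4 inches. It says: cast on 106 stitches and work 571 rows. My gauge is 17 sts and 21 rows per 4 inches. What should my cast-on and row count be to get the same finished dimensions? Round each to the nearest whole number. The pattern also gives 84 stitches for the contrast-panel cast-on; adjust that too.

Cast on 100 stitches; work 461 rows; contrast-panel cast-on 79 stitches.

Stitches: 106 × 17/18 = 100.11 → 100.
Rows: 571 × 21/26 = 461.19 → 461.
contrast-panel cast-on: 84 × 17/18 = 79.33 → 79.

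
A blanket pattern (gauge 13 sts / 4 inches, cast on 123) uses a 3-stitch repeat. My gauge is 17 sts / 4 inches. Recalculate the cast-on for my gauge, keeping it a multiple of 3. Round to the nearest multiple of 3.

Cast on 162 stitches.

123 × 17 / 13 = 160.85.
Nearest multiple of 3: 162.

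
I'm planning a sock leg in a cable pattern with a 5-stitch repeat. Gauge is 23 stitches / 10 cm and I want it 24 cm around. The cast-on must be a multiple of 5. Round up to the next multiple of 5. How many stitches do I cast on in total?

60 stitches.

23 / 10 = 2.3 sts per cm.
24 × 2.3 = 55.20 sts.
Next multiple of 5: 60.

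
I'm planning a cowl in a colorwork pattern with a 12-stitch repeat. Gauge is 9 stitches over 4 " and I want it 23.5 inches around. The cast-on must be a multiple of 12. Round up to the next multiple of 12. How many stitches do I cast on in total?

9 / 4 = 2.25 sts per inch.
23.5 × 2.25 = 52.88 sts.
Next multiple of 12: 60.

60 stitches.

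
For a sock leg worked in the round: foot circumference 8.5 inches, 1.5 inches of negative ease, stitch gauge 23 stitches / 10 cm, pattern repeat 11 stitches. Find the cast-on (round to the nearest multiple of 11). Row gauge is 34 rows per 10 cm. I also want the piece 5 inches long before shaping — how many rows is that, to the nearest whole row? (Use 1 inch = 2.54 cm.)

Cast on 44 stitches; work 43 rows.

Finished = 8.5 − 1.5 = 7 inches.
7 inches × 2.54 = 17.78 cm.
23/10 = 2.3 sts per cm; 17.78 × 2.3 = 40.89 sts.
Nearest multiple of 11 → 44.
5 inches = 12.70 cm; × 3.4 = 43.18 → 43 rows.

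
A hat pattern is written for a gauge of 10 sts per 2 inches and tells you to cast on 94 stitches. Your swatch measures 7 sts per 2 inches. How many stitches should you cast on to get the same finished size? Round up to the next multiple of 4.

Cast on 68 stitches.

Scale factor = 7 / 10 = 0.700.
94 × 7 / 10 = 65.80 sts.
→ 68 sts.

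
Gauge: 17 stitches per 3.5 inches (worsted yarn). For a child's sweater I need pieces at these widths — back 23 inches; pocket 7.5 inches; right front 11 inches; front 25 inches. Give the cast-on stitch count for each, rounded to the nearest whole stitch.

Rate = 17/3.5 = 4.857 sts per in.
back: 23 × 4.857 = 111.71 → 112.
pocket: 7.5 × 4.857 = 36.43 → 36.
right front: 11 × 4.857 = 53.43 → 53.
front: 25 × 4.857 = 121.43 → 121.

back 112; pocket 36; right front 53; front 121.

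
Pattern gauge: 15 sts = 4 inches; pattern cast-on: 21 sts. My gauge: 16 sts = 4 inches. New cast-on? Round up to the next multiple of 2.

Scale factor = 16 / 15 = 1.067.
21 × 16 / 15 = 22.40 sts.
→ 24 sts.

Cast on 24 stitches.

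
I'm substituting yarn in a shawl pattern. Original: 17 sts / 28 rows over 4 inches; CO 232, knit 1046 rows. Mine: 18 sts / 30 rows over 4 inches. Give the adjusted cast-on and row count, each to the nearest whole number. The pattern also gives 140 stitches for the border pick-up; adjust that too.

Stitches: 232 × 18/17 = 245.65 → 246.
Rows: 1046 × 30/28 = 1120.71 → 1121.
border pick-up: 140 × 18/17 = 148.24 → 148.

Cast on 246 stitches; work 1121 rows; border pick-up 148 stitches.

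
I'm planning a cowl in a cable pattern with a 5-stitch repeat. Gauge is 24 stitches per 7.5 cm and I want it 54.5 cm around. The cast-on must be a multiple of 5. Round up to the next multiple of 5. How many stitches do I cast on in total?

CO 175 sts.

24 / 7.5 = 3.2 sts per cm.
54.5 × 3.2 = 174.40 sts.
Next multiple of 5: 175.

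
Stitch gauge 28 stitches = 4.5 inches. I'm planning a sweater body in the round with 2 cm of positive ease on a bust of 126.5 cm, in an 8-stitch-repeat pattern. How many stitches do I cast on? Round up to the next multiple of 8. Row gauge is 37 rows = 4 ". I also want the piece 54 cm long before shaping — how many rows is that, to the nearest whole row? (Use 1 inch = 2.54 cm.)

Finished = 126.5 + 2 = 128.5 cm.
128.5 cm × 1/2.54 = 50.59 inches.
28/4.5 = 6.222 sts per in; 50.59 × 6.222 = 314.79 sts.
Next multiple of 8 → 320.
54 cm = 21.26 inches; × 9.25 = 196.65 → 197 rows.

Cast on 320 stitches; work 197 rows.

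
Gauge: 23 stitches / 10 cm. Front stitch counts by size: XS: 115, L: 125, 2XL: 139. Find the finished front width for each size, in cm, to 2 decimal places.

23/10 = 2.3 sts per cm.
XS: 115 / 2.3 = 50.000 → 50.00 cm.
L: 125 / 2.3 = 54.348 → 54.35 cm.
2XL: 139 / 2.3 = 60.435 → 60.43 cm.

XS 50.00 cm; L 54.35 cm; 2XL 60.43 cm.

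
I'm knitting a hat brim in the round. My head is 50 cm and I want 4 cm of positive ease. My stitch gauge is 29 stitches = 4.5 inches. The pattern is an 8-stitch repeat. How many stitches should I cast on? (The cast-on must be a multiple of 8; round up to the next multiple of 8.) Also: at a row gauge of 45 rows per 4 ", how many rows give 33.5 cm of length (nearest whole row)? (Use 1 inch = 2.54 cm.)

Cast on 144 stitches; work 148 rows.

Finished = 50 + 4 = 54 cm.
54 cm × 1/2.54 = 21.26 inches.
29/4.5 = 6.444 sts per in; 21.26 × 6.444 = 137.01 sts.
Next multiple of 8 → 144.
33.5 cm = 13.19 inches; × 11.25 = 148.38 → 148 rows.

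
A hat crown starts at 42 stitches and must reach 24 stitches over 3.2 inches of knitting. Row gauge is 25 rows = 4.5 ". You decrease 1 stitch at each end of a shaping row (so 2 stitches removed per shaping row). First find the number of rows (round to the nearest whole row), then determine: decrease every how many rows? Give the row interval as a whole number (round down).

Rows = 3.2 × 5.556 = 17.8 → 18 rows.
Stitches to remove: 18 → 9 shaping rows (at 2 st each).
18 / 9 = 2.00 → every 2 rows.

Decrease every 2nd row.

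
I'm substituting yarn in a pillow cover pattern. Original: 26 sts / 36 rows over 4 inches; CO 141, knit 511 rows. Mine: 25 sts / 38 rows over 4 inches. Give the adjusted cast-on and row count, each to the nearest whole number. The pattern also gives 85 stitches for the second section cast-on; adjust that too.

Stitches: 141 × 25/26 = 135.58 → 136.
Rows: 511 × 38/36 = 539.39 → 539.
second section cast-on: 85 × 25/26 = 81.73 → 82.

Cast on 136 stitches; work 539 rows; second section cast-on 82 stitches.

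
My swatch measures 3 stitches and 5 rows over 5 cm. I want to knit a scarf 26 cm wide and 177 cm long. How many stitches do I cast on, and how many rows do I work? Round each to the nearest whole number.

Stitch gauge = 3/5 = 0.6 sts/cm; 26 × 0.6 = 15.60 → 16 sts.
Row gauge = 5/5 = 1 rows/cm; 177 × 1 = 177.00 → 177 rows.

Cast on 16 stitches and work 177 rows.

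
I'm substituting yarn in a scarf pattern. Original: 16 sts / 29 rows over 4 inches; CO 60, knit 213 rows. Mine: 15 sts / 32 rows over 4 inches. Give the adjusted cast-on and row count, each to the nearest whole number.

Cast on 56 stitches; work 235 rows.

Stitches: 60 × 15/16 = 56.25 → 56.
Rows: 213 × 32/29 = 235.03 → 235.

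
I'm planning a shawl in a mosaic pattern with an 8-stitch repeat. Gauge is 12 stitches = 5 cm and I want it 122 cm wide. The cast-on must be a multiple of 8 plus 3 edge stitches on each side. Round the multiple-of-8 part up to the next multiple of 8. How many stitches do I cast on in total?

12 / 5 = 2.4 sts per cm.
122 × 2.4 = 292.80 sts.
Less 6 edge sts → 286.80 for the repeat.
Next multiple of 8: 288.
Add back 6 edge sts → 294.

Cast on 294 stitches.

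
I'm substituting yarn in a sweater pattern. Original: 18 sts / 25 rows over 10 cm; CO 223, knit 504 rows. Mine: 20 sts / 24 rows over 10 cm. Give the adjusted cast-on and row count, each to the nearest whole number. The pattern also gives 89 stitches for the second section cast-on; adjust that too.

Cast on 248 stitches; work 484 rows; second section cast-on 99 stitches.

Stitches: 223 × 20/18 = 247.78 → 248.
Rows: 504 × 24/25 = 483.84 → 484.
second section cast-on: 89 × 20/18 = 98.89 → 99.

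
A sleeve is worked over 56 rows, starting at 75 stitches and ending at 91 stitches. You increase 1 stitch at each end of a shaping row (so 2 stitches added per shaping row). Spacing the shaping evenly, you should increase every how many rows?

Increase every 7th row.

Stitches to add: |91 − 75| = 16.
Shaping rows needed: 16 / 2 = 8.
56 rows / 8 = every 7 rows.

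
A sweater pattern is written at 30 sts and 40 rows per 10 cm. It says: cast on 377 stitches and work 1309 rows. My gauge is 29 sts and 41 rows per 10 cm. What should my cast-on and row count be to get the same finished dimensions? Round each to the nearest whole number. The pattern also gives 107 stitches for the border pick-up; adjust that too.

Cast on 364 stitches; work 1342 rows; border pick-up 103 stitches.

Stitches: 377 × 29/30 = 364.43 → 364.
Rows: 1309 × 41/40 = 1341.72 → 1342.
border pick-up: 107 × 29/30 = 103.43 → 103.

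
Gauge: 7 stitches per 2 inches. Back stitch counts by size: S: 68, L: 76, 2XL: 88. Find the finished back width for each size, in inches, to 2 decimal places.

S 19.43 inches; L 21.71 inches; 2XL 25.14 inches.

7/2 = 3.5 sts per in.
S: 68 / 3.5 = 19.429 → 19.43 in.
L: 76 / 3.5 = 21.714 → 21.71 in.
2XL: 88 / 3.5 = 25.143 → 25.14 in.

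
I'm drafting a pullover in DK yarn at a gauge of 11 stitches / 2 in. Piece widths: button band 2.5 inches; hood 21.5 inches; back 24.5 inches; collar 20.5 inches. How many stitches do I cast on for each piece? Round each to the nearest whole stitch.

Rate = 11/2 = 5.5 sts per in.
button band: 2.5 × 5.5 = 13.75 → 14.
hood: 21.5 × 5.5 = 118.25 → 118.
back: 24.5 × 5.5 = 134.75 → 135.
collar: 20.5 × 5.5 = 112.75 → 113.

button band 14; hood 118; back 135; collar 113.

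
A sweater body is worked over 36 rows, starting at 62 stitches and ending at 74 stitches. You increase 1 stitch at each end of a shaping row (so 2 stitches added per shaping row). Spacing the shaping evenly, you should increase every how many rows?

Stitches to add: |74 − 62| = 12.
Shaping rows needed: 12 / 2 = 6.
36 rows / 6 = every 6 rows.

Increase every 6th row.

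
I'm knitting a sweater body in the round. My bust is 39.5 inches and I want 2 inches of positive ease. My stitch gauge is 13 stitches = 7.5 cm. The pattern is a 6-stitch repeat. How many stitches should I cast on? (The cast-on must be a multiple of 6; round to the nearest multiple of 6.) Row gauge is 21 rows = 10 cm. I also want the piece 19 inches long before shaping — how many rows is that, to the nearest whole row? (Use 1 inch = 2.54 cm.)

Cast on 180 stitches; work 101 rows.

Finished = 39.5 + 2 = 41.5 inches.
41.5 inches × 2.54 = 105.41 cm.
13/7.5 = 1.733 sts per cm; 105.41 × 1.733 = 182.71 sts.
Nearest multiple of 6 → 180.
19 inches = 48.26 cm; × 2.1 = 101.35 → 101 rows.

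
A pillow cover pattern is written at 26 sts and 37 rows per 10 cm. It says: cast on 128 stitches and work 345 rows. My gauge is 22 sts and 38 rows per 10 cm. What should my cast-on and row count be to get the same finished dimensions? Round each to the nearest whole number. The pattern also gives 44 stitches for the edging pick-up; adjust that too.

Stitches: 128 × 22/26 = 108.31 → 108.
Rows: 345 × 38/37 = 354.32 → 354.
edging pick-up: 44 × 22/26 = 37.23 → 37.

Cast on 108 stitches; work 354 rows; edging pick-up 37 stitches.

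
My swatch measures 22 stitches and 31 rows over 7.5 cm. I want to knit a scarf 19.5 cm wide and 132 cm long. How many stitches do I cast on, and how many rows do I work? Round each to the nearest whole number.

Stitch gauge = 22/7.5 = 2.933 sts/cm; 19.5 × 2.933 = 57.20 → 57 sts.
Row gauge = 31/7.5 = 4.133 rows/cm; 132 × 4.133 = 545.60 → 546 rows.

Cast on 57 stitches and work 546 rows.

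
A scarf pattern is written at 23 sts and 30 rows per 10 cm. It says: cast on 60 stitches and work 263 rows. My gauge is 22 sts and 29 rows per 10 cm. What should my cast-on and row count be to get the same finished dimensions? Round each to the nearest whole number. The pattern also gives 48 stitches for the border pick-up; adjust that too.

Cast on 57 stitches; work 254 rows; border pick-up 46 stitches.

Stitches: 60 × 22/23 = 57.39 → 57.
Rows: 263 × 29/30 = 254.23 → 254.
border pick-up: 48 × 22/23 = 45.91 → 46.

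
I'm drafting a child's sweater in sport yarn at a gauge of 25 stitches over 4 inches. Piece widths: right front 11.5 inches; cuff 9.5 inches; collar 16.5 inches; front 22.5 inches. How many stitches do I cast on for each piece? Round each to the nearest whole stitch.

right front 72; cuff 59; collar 103; front 141.

Rate = 25/4 = 6.25 sts per in.
right front: 11.5 × 6.25 = 71.88 → 72.
cuff: 9.5 × 6.25 = 59.38 → 59.
collar: 16.5 × 6.25 = 103.12 → 103.
front: 22.5 × 6.25 = 140.62 → 141.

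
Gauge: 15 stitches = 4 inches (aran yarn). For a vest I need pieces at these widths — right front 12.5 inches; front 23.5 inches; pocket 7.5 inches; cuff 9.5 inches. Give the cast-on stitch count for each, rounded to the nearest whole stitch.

Rate = 15/4 = 3.75 sts per in.
right front: 12.5 × 3.75 = 46.88 → 47.
front: 23.5 × 3.75 = 88.12 → 88.
pocket: 7.5 × 3.75 = 28.12 → 28.
cuff: 9.5 × 3.75 = 35.62 → 36.

right front 47; front 88; pocket 28; cuff 36.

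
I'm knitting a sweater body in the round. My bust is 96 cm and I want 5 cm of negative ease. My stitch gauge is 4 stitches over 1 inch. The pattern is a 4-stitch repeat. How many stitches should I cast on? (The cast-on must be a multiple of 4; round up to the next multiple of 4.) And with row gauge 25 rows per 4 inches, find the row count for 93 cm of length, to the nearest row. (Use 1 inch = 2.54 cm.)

Cast on 144 stitches; work 229 rows.

Finished = 96 − 5 = 91 cm.
91 cm × 1/2.54 = 35.83 inches.
4/1 = 4 sts per in; 35.83 × 4 = 143.31 sts.
Next multiple of 4 → 144.
93 cm = 36.61 inches; × 6.25 = 228.84 → 229 rows.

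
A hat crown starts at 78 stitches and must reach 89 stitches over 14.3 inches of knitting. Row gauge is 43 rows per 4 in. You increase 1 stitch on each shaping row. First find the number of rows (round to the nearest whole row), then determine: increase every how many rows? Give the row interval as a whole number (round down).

Increase every 14th row.

Rows = 14.3 × 10.75 = 153.7 → 154 rows.
Stitches to add: 11 → 11 shaping rows (at 1 st each).
154 / 11 = 14.00 → every 14 rows.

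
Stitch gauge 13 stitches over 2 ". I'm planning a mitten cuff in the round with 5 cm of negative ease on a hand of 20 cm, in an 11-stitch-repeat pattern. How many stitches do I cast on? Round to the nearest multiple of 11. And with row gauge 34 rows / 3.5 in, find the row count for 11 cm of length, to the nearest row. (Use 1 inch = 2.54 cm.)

Cast on 33 stitches; work 42 rows.

Finished = 20 − 5 = 15 cm.
15 cm × 1/2.54 = 5.91 inches.
13/2 = 6.5 sts per in; 5.91 × 6.5 = 38.39 sts.
Nearest multiple of 11 → 33.
11 cm = 4.33 inches; × 9.714 = 42.07 → 42 rows.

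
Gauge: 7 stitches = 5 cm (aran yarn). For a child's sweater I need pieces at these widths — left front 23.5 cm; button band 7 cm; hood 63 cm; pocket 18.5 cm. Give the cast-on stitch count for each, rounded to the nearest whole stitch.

Rate = 7/5 = 1.4 sts per cm.
left front: 23.5 × 1.4 = 32.90 → 33.
button band: 7 × 1.4 = 9.80 → 10.
hood: 63 × 1.4 = 88.20 → 88.
pocket: 18.5 × 1.4 = 25.90 → 26.

left front 33; button band 10; hood 88; pocket 26.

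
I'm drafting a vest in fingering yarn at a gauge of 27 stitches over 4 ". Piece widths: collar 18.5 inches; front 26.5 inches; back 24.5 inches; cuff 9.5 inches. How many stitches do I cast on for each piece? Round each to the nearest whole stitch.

collar 125; front 179; back 165; cuff 64.

Rate = 27/4 = 6.75 sts per in.
collar: 18.5 × 6.75 = 124.88 → 125.
front: 26.5 × 6.75 = 178.88 → 179.
back: 24.5 × 6.75 = 165.38 → 165.
cuff: 9.5 × 6.75 = 64.12 → 64.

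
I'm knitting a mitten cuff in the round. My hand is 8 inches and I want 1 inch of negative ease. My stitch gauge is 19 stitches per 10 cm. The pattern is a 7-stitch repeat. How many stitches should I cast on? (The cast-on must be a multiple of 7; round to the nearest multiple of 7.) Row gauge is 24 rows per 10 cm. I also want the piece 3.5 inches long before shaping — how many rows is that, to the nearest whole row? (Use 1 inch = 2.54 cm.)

Cast on 35 stitches; work 21 rows.

Finished = 8 − 1 = 7 inches.
7 inches × 2.54 = 17.78 cm.
19/10 = 1.9 sts per cm; 17.78 × 1.9 = 33.78 sts.
Nearest multiple of 7 → 35.
3.5 inches = 8.89 cm; × 2.4 = 21.34 → 21 rows.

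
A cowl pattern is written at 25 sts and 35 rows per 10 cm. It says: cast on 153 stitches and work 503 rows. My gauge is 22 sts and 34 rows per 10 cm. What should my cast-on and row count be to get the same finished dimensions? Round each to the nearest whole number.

Stitches: 153 × 22/25 = 134.64 → 135.
Rows: 503 × 34/35 = 488.63 → 489.

Cast on 135 stitches; work 489 rows.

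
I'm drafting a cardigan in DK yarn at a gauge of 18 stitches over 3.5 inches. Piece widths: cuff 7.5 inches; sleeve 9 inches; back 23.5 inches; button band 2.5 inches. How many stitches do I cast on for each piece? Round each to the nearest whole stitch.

cuff 39; sleeve 46; back 121; button band 13.

Rate = 18/3.5 = 5.143 sts per in.
cuff: 7.5 × 5.143 = 38.57 → 39.
sleeve: 9 × 5.143 = 46.29 → 46.
back: 23.5 × 5.143 = 120.86 → 121.
button band: 2.5 × 5.143 = 12.86 → 13.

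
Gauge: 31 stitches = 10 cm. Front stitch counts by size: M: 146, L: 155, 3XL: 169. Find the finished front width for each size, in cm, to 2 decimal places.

31/10 = 3.1 sts per cm.
M: 146 / 3.1 = 47.097 → 47.10 cm.
L: 155 / 3.1 = 50.000 → 50.00 cm.
3XL: 169 / 3.1 = 54.516 → 54.52 cm.

M 47.10 cm; L 50.00 cm; 3XL 54.52 cm.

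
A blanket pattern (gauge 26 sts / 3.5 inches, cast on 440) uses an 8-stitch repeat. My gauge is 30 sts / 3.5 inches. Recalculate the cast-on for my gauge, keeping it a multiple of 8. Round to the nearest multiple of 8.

504 stitches.

440 × 30 / 26 = 507.69.
Nearest multiple of 8: 504.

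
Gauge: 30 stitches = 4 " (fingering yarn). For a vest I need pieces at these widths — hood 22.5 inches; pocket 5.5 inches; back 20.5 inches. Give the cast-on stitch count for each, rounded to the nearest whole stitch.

hood 169; pocket 41; back 154.

Rate = 30/4 = 7.5 sts per in.
hood: 22.5 × 7.5 = 168.75 → 169.
pocket: 5.5 × 7.5 = 41.25 → 41.
back: 20.5 × 7.5 = 153.75 → 154.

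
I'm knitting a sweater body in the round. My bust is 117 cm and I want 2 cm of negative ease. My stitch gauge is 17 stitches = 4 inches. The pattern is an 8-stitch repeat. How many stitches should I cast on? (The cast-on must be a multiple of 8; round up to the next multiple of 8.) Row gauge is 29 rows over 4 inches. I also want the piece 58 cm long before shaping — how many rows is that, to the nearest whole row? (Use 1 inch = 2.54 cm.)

Cast on 200 stitches; work 166 rows.

Finished = 117 − 2 = 115 cm.
115 cm × 1/2.54 = 45.28 inches.
17/4 = 4.25 sts per in; 45.28 × 4.25 = 192.42 sts.
Next multiple of 8 → 200.
58 cm = 22.83 inches; × 7.25 = 165.55 → 166 rows.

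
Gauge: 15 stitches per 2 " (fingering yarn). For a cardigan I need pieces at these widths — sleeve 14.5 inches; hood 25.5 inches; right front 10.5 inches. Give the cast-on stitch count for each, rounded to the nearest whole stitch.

Rate = 15/2 = 7.5 sts per in.
sleeve: 14.5 × 7.5 = 108.75 → 109.
hood: 25.5 × 7.5 = 191.25 → 191.
right front: 10.5 × 7.5 = 78.75 → 79.

sleeve 109; hood 191; right front 79.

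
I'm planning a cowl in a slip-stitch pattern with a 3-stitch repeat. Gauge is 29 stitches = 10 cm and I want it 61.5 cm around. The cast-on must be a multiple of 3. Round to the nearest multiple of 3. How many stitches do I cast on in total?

29 / 10 = 2.9 sts per cm.
61.5 × 2.9 = 178.35 sts.
Nearest multiple of 3: 177.

177 stitches.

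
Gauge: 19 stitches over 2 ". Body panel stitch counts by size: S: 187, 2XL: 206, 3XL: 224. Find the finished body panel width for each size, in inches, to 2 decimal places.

19/2 = 9.5 sts per in.
S: 187 / 9.5 = 19.684 → 19.68 in.
2XL: 206 / 9.5 = 21.684 → 21.68 in.
3XL: 224 / 9.5 = 23.579 → 23.58 in.

S 19.68 inches; 2XL 21.68 inches; 3XL 23.58 inches.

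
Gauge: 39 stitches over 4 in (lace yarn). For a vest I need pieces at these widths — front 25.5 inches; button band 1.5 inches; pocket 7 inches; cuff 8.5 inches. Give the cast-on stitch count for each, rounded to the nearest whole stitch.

front 249; button band 15; pocket 68; cuff 83.

Rate = 39/4 = 9.75 sts per in.
front: 25.5 × 9.75 = 248.62 → 249.
button band: 1.5 × 9.75 = 14.62 → 15.
pocket: 7 × 9.75 = 68.25 → 68.
cuff: 8.5 × 9.75 = 82.88 → 83.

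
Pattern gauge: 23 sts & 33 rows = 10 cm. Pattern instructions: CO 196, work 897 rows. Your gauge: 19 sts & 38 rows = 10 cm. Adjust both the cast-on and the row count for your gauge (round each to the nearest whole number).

Stitches: 196 × 19/23 = 161.91 → 162.
Rows: 897 × 38/33 = 1032.91 → 1033.

Cast on 162 stitches; work 1033 rows.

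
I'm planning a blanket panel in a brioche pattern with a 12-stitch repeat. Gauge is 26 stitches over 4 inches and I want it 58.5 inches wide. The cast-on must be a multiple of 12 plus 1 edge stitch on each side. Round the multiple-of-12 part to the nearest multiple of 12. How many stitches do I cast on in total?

386 stitches.

26 / 4 = 6.5 sts per inch.
58.5 × 6.5 = 380.25 sts.
Less 2 edge sts → 378.25 for the repeat.
Nearest multiple of 12: 384.
Add back 2 edge sts → 386.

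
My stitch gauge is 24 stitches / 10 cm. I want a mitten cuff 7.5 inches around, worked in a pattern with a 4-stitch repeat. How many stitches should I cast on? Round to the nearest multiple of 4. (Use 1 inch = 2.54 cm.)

7.5 in = 7.5 × 2.54 = 19.05 cm.
24 / 10 = 2.4 sts/cm.
19.05 × 2.4 = 45.72 sts.
→ 44.

44 stitches.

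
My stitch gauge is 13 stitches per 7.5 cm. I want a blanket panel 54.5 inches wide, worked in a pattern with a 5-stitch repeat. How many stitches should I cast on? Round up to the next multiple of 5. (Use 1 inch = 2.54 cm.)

240 stitches.

54.5 in = 54.5 × 2.54 = 138.43 cm.
13 / 7.5 = 1.733 sts/cm.
138.43 × 1.733 = 239.95 sts.
→ 240.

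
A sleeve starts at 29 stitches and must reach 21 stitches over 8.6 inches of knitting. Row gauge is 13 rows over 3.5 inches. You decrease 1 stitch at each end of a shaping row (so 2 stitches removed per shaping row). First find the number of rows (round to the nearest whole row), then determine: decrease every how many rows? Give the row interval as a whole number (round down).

Rows = 8.6 × 3.714 = 31.9 → 32 rows.
Stitches to remove: 8 → 4 shaping rows (at 2 st each).
32 / 4 = 8.00 → every 8 rows.

Decrease every 8th row.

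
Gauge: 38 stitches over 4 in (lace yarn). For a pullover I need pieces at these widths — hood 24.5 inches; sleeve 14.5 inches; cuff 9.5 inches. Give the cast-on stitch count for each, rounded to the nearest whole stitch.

hood 233; sleeve 138; cuff 90.

Rate = 38/4 = 9.5 sts per in.
hood: 24.5 × 9.5 = 232.75 → 233.
sleeve: 14.5 × 9.5 = 137.75 → 138.
cuff: 9.5 × 9.5 = 90.25 → 90.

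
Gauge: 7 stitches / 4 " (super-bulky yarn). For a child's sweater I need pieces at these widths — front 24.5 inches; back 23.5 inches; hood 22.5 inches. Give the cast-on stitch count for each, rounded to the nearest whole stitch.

front 43; back 41; hood 39.

Rate = 7/4 = 1.75 sts per in.
front: 24.5 × 1.75 = 42.88 → 43.
back: 23.5 × 1.75 = 41.12 → 41.
hood: 22.5 × 1.75 = 39.38 → 39.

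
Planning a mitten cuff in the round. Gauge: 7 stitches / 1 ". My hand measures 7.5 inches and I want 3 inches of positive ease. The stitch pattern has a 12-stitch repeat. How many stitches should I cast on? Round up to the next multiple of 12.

CO 84 sts.

Finished = 7.5 + 3 = 10.5 inches.
7 / 1 = 7 sts/in.
10.5 × 7 = 73.50 sts.
Next multiple of 12: 84.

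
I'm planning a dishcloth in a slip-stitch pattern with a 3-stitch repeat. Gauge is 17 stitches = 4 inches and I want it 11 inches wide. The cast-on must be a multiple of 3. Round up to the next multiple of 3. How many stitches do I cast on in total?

17 / 4 = 4.25 sts per inch.
11 × 4.25 = 46.75 sts.
Next multiple of 3: 48.

CO 48 sts.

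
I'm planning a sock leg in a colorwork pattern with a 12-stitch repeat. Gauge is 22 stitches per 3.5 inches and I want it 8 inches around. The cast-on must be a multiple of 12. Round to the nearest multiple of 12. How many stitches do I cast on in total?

Cast on 48 stitches.

22 / 3.5 = 6.286 sts per inch.
8 × 6.286 = 50.29 sts.
Nearest multiple of 12: 48.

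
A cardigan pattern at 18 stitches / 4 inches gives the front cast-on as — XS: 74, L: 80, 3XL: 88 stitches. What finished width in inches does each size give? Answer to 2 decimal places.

18/4 = 4.5 sts per in.
XS: 74 / 4.5 = 16.444 → 16.44 in.
L: 80 / 4.5 = 17.778 → 17.78 in.
3XL: 88 / 4.5 = 19.556 → 19.56 in.

XS 16.44 inches; L 17.78 inches; 3XL 19.56 inches.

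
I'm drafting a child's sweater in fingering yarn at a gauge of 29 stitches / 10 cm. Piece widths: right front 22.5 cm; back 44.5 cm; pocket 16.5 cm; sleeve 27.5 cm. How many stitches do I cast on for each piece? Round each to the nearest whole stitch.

Rate = 29/10 = 2.9 sts per cm.
right front: 22.5 × 2.9 = 65.25 → 65.
back: 44.5 × 2.9 = 129.05 → 129.
pocket: 16.5 × 2.9 = 47.85 → 48.
sleeve: 27.5 × 2.9 = 79.75 → 80.

right front 65; back 129; pocket 48; sleeve 80.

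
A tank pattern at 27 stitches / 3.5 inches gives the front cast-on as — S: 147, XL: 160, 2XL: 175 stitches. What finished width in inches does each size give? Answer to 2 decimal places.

27/3.5 = 7.714 sts per in.
S: 147 / 7.714 = 19.056 → 19.06 in.
XL: 160 / 7.714 = 20.741 → 20.74 in.
2XL: 175 / 7.714 = 22.685 → 22.69 in.

S 19.06 inches; XL 20.74 inches; 2XL 22.69 inches.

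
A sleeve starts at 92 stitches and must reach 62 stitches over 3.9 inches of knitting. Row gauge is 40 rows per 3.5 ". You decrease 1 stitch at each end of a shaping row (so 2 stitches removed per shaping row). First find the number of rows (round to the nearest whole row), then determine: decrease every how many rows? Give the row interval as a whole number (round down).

Rows = 3.9 × 11.429 = 44.6 → 45 rows.
Stitches to remove: 30 → 15 shaping rows (at 2 st each).
45 / 15 = 3.00 → every 3 rows.

Decrease every 3rd row.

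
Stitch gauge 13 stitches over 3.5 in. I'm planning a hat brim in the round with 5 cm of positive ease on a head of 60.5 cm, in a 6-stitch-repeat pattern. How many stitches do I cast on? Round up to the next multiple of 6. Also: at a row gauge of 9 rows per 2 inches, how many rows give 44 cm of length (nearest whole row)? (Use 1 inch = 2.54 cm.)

Cast on 96 stitches; work 78 rows.

Finished = 60.5 + 5 = 65.5 cm.
65.5 cm × 1/2.54 = 25.79 inches.
13/3.5 = 3.714 sts per in; 25.79 × 3.714 = 95.78 sts.
Next multiple of 6 → 96.
44 cm = 17.32 inches; × 4.5 = 77.95 → 78 rows.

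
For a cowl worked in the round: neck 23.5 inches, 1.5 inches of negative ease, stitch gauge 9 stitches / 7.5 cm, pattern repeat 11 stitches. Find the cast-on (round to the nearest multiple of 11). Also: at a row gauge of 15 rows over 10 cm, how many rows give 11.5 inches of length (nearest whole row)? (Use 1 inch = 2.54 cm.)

Cast on 66 stitches; work 44 rows.

Finished = 23.5 − 1.5 = 22 inches.
22 inches × 2.54 = 55.88 cm.
9/7.5 = 1.2 sts per cm; 55.88 × 1.2 = 67.06 sts.
Nearest multiple of 11 → 66.
11.5 inches = 29.21 cm; × 1.5 = 43.81 → 44 rows.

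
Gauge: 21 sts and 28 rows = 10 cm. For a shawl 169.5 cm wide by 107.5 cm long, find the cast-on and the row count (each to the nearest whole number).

Cast on 356 stitches and work 301 rows.

Stitch gauge = 21/10 = 2.1 sts/cm; 169.5 × 2.1 = 355.95 → 356 sts.
Row gauge = 28/10 = 2.8 rows/cm; 107.5 × 2.8 = 301.00 → 301 rows.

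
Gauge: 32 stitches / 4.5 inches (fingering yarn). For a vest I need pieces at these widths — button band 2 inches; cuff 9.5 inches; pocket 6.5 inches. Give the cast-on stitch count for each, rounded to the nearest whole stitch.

Rate = 32/4.5 = 7.111 sts per in.
button band: 2 × 7.111 = 14.22 → 14.
cuff: 9.5 × 7.111 = 67.56 → 68.
pocket: 6.5 × 7.111 = 46.22 → 46.

button band 14; cuff 68; pocket 46.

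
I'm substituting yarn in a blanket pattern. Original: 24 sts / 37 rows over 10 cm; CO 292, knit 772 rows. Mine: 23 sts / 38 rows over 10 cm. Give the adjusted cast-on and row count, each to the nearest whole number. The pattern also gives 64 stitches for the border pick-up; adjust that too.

Stitches: 292 × 23/24 = 279.83 → 280.
Rows: 772 × 38/37 = 792.86 → 793.
border pick-up: 64 × 23/24 = 61.33 → 61.

Cast on 280 stitches; work 793 rows; border pick-up 61 stitches.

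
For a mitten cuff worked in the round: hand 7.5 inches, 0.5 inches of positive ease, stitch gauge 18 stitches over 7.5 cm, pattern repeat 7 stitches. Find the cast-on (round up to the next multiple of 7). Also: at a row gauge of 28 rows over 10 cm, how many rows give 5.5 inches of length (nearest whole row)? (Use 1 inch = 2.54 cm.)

Cast on 49 stitches; work 39 rows.

Finished = 7.5 + 0.5 = 8 inches.
8 inches × 2.54 = 20.32 cm.
18/7.5 = 2.4 sts per cm; 20.32 × 2.4 = 48.77 sts.
Next multiple of 7 → 49.
5.5 inches = 13.97 cm; × 2.8 = 39.12 → 39 rows.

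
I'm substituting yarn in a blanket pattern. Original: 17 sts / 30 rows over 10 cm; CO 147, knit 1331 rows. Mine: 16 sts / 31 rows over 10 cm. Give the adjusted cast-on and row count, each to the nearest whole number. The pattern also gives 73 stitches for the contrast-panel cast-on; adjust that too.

Stitches: 147 × 16/17 = 138.35 → 138.
Rows: 1331 × 31/30 = 1375.37 → 1375.
contrast-panel cast-on: 73 × 16/17 = 68.71 → 69.

Cast on 138 stitches; work 1375 rows; contrast-panel cast-on 69 stitches.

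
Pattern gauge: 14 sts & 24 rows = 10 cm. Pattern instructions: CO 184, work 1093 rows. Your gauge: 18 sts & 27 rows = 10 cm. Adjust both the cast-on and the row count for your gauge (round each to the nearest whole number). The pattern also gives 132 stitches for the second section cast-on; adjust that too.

Stitches: 184 × 18/14 = 236.57 → 237.
Rows: 1093 × 27/24 = 1229.62 → 1230.
second section cast-on: 132 × 18/14 = 169.71 → 170.

Cast on 237 stitches; work 1230 rows; second section cast-on 170 stitches.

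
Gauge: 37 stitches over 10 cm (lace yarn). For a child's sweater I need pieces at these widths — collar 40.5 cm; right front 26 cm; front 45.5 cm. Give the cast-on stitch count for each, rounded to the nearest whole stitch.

Rate = 37/10 = 3.7 sts per cm.
collar: 40.5 × 3.7 = 149.85 → 150.
right front: 26 × 3.7 = 96.20 → 96.
front: 45.5 × 3.7 = 168.35 → 168.

collar 150; right front 96; front 168.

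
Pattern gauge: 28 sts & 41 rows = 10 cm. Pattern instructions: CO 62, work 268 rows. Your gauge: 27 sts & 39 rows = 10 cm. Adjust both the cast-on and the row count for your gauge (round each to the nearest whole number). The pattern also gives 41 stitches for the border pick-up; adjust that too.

Stitches: 62 × 27/28 = 59.79 → 60.
Rows: 268 × 39/41 = 254.93 → 255.
border pick-up: 41 × 27/28 = 39.54 → 40.

Cast on 60 stitches; work 255 rows; border pick-up 40 stitches.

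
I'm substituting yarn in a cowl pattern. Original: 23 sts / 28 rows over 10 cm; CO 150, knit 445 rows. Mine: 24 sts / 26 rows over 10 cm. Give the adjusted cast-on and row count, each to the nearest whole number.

Stitches: 150 × 24/23 = 156.52 → 157.
Rows: 445 × 26/28 = 413.21 → 413.

Cast on 157 stitches; work 413 rows.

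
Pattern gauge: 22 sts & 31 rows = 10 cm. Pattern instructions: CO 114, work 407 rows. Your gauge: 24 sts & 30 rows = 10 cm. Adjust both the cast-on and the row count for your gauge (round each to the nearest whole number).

Stitches: 114 × 24/22 = 124.36 → 124.
Rows: 407 × 30/31 = 393.87 → 394.

Cast on 124 stitches; work 394 rows.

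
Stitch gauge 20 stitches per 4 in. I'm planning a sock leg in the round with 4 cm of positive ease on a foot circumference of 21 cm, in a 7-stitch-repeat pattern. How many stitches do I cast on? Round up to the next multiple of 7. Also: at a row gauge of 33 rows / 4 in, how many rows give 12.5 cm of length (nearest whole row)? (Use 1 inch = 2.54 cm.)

Cast on 56 stitches; work 41 rows.

Finished = 21 + 4 = 25 cm.
25 cm × 1/2.54 = 9.84 inches.
20/4 = 5 sts per in; 9.84 × 5 = 49.21 sts.
Next multiple of 7 → 56.
12.5 cm = 4.92 inches; × 8.25 = 40.60 → 41 rows.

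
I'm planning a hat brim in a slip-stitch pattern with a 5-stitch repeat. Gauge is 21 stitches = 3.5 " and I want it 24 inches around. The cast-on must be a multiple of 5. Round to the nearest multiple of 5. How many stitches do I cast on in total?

145 stitches.

21 / 3.5 = 6 sts per inch.
24 × 6 = 144.00 sts.
Nearest multiple of 5: 145.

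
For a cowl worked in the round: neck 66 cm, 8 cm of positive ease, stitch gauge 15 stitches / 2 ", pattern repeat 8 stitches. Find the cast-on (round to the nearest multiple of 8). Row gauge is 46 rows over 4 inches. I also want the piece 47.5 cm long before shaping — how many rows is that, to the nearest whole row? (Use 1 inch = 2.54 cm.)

Cast on 216 stitches; work 215 rows.

Finished = 66 + 8 = 74 cm.
74 cm × 1/2.54 = 29.13 inches.
15/2 = 7.5 sts per in; 29.13 × 7.5 = 218.50 sts.
Nearest multiple of 8 → 216.
47.5 cm = 18.70 inches; × 11.5 = 215.06 → 215 rows.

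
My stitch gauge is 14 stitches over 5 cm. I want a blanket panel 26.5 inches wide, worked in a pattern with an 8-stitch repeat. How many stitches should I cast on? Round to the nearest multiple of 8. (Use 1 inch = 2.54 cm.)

CO 192 sts.

26.5 in = 26.5 × 2.54 = 67.31 cm.
14 / 5 = 2.8 sts/cm.
67.31 × 2.8 = 188.47 sts.
→ 192.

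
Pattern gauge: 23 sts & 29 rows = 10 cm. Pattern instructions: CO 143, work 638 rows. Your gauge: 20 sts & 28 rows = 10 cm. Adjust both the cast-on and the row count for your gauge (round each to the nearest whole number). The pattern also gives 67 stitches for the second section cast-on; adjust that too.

Stitches: 143 × 20/23 = 124.35 → 124.
Rows: 638 × 28/29 = 616.00 → 616.
second section cast-on: 67 × 20/23 = 58.26 → 58.

Cast on 124 stitches; work 616 rows; second section cast-on 58 stitches.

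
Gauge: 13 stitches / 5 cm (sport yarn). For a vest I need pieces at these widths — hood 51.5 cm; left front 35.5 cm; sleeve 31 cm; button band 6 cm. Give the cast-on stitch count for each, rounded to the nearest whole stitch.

Rate = 13/5 = 2.6 sts per cm.
hood: 51.5 × 2.6 = 133.90 → 134.
left front: 35.5 × 2.6 = 92.30 → 92.
sleeve: 31 × 2.6 = 80.60 → 81.
button band: 6 × 2.6 = 15.60 → 16.

hood 134; left front 92; sleeve 81; button band 16.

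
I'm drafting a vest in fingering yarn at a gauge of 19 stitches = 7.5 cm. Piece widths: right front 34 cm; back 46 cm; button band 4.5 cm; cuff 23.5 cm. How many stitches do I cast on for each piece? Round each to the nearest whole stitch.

right front 86; back 117; button band 11; cuff 60.

Rate = 19/7.5 = 2.533 sts per cm.
right front: 34 × 2.533 = 86.13 → 86.
back: 46 × 2.533 = 116.53 → 117.
button band: 4.5 × 2.533 = 11.40 → 11.
cuff: 23.5 × 2.533 = 59.53 → 60.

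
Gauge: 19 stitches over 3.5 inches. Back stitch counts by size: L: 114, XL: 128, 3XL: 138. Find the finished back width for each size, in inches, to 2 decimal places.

L 21.00 inches; XL 23.58 inches; 3XL 25.42 inches.

19/3.5 = 5.429 sts per in.
L: 114 / 5.429 = 21.000 → 21.00 in.
XL: 128 / 5.429 = 23.579 → 23.58 in.
3XL: 138 / 5.429 = 25.421 → 25.42 in.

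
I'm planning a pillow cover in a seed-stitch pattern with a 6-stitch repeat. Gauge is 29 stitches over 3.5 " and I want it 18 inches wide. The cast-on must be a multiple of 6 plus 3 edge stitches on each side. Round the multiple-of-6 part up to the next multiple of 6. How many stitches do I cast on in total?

Cast on 150 stitches.

29 / 3.5 = 8.286 sts per inch.
18 × 8.286 = 149.14 sts.
Less 6 edge sts → 143.14 for the repeat.
Next multiple of 6: 144.
Add back 6 edge sts → 150.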